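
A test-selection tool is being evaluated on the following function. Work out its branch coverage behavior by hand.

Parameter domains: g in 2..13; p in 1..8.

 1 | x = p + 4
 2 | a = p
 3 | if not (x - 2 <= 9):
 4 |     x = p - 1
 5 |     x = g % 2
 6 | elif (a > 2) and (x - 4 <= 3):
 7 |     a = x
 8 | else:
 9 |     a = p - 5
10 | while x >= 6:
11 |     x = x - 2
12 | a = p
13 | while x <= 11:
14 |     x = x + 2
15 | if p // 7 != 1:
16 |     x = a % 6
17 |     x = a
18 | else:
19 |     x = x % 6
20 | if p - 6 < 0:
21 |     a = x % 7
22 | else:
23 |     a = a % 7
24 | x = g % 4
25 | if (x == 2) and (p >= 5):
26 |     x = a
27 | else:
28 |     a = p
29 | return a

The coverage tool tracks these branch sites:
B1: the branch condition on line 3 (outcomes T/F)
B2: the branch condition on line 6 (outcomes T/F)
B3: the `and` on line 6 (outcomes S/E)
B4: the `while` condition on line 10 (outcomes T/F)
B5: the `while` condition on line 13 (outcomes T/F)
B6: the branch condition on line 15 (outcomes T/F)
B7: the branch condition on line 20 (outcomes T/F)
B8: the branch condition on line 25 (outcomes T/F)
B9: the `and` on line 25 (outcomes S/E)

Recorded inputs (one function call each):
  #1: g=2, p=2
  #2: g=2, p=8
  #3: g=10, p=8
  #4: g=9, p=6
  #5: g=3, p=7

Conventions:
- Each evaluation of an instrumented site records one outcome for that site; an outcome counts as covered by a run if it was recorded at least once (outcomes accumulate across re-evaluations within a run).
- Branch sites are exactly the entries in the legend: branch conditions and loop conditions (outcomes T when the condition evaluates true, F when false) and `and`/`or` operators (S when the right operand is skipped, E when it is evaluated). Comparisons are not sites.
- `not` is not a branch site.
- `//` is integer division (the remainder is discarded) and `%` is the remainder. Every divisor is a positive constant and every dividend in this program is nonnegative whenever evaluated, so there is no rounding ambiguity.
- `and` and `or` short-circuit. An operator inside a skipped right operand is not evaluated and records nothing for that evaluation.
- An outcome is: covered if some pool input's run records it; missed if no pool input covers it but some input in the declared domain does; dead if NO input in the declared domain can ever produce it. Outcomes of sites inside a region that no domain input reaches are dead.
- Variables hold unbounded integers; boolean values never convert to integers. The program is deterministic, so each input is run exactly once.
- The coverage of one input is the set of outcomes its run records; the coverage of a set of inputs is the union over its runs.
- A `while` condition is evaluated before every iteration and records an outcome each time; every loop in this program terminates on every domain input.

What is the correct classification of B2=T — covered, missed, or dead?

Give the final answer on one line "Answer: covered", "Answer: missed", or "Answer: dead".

no pool input records B2=T
but domain input (g=2, p=3) does record it -> reachable, so missed

Answer: missed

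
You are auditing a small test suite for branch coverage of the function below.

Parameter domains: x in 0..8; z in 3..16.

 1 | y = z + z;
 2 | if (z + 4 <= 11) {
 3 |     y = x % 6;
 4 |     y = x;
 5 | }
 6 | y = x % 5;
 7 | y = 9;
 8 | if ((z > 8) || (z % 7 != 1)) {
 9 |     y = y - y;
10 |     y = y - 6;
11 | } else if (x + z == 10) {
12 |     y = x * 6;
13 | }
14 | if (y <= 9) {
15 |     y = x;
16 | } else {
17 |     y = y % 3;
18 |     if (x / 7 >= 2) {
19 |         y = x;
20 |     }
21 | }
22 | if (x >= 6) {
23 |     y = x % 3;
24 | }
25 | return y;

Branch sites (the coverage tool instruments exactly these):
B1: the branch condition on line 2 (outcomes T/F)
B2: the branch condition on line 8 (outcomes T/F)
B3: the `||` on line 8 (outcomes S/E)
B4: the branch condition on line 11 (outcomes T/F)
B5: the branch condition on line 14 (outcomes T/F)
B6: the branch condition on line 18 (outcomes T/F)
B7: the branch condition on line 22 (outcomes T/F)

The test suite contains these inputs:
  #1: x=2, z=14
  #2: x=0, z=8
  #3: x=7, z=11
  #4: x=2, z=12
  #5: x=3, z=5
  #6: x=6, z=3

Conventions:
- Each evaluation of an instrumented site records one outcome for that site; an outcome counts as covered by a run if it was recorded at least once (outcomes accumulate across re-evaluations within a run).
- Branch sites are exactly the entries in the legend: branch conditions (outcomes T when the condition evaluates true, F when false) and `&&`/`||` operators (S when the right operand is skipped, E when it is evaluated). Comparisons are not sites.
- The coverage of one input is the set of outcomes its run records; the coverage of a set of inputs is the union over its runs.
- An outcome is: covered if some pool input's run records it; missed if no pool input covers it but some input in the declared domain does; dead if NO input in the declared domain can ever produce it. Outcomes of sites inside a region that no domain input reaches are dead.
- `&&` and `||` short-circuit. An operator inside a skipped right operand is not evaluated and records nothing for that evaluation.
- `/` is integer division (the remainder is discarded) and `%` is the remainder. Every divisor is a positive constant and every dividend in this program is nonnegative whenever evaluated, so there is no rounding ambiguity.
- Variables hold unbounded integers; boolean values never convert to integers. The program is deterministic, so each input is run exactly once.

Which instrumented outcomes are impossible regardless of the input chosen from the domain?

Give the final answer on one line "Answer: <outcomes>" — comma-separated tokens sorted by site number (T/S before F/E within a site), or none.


checking every outcome against all 126 domain inputs:
  B6=T: zero occurrences over every domain input -> dead
  reachable outcomes have witnesses, e.g. B1=T (e.g. x=0, z=3), B1=F (e.g. x=0, z=8), B2=T (e.g. x=0, z=3), B2=F (e.g. x=0, z=8)
Answer: B6=T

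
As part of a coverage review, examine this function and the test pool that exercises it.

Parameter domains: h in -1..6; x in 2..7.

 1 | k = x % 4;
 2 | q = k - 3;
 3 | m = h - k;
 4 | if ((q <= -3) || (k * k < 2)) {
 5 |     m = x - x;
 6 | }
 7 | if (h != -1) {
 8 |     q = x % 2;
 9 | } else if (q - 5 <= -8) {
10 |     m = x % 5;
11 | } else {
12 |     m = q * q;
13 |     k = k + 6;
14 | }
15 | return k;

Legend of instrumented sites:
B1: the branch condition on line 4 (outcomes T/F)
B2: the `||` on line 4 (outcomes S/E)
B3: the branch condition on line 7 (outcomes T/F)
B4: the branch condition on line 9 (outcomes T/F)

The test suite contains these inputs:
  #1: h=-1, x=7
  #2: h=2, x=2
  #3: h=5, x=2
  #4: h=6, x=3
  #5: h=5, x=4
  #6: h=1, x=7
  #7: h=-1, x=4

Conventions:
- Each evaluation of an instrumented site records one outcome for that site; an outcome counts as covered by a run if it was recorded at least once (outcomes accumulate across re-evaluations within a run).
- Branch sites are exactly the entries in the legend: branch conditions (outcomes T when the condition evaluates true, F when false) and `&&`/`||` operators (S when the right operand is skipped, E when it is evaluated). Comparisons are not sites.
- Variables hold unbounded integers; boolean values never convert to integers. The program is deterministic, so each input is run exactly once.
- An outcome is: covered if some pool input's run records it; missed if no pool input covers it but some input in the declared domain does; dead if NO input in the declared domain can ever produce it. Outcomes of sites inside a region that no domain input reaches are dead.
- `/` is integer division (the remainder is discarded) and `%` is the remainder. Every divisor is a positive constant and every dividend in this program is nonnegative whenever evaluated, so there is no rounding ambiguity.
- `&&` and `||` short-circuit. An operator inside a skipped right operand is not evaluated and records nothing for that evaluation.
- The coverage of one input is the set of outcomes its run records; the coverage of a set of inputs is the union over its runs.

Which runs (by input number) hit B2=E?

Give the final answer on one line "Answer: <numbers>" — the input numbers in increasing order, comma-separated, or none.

input #1 (h=-1, x=7): records B2=E
input #2 (h=2, x=2): records B2=E
input #3 (h=5, x=2): records B2=E
input #4 (h=6, x=3): records B2=E
input #5 (h=5, x=4): does not record B2=E
input #6 (h=1, x=7): records B2=E
input #7 (h=-1, x=4): does not record B2=E

Answer: 1, 2, 3, 4, 6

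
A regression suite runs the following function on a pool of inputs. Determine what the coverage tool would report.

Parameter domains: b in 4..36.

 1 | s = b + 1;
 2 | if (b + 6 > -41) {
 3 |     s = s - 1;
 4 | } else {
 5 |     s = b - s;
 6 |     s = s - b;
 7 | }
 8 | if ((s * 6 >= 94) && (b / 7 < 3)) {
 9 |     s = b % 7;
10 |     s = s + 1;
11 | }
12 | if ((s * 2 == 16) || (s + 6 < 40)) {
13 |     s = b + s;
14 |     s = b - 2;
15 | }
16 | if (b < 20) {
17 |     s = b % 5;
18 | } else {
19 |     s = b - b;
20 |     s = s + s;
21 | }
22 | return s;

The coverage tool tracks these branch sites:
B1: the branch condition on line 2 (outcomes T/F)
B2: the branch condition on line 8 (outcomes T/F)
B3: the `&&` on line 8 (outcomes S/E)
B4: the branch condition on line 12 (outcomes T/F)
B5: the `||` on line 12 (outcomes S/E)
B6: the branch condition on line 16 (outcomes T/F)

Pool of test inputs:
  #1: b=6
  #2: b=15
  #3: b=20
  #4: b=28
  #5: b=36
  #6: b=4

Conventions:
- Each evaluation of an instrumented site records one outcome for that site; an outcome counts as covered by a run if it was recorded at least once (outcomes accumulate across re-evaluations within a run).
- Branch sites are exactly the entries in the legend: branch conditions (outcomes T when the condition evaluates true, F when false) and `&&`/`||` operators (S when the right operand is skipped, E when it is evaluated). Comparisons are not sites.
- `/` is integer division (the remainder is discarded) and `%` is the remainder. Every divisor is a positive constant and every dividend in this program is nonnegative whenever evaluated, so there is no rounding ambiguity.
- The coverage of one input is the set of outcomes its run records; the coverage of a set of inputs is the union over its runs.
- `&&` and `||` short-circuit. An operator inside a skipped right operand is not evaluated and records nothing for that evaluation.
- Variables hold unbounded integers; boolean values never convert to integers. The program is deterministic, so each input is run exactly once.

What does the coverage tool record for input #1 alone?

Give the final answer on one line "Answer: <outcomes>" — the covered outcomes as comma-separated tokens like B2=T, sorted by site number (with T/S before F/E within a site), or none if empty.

Event log for input #1 (b=6):
  B1->T, B3->S, B2->F, B5->E, B4->T, B6->T
distinct outcomes covered: B1=T, B2=F, B3=S, B4=T, B5=E, B6=T

Answer: B1=T, B2=F, B3=S, B4=T, B5=E, B6=T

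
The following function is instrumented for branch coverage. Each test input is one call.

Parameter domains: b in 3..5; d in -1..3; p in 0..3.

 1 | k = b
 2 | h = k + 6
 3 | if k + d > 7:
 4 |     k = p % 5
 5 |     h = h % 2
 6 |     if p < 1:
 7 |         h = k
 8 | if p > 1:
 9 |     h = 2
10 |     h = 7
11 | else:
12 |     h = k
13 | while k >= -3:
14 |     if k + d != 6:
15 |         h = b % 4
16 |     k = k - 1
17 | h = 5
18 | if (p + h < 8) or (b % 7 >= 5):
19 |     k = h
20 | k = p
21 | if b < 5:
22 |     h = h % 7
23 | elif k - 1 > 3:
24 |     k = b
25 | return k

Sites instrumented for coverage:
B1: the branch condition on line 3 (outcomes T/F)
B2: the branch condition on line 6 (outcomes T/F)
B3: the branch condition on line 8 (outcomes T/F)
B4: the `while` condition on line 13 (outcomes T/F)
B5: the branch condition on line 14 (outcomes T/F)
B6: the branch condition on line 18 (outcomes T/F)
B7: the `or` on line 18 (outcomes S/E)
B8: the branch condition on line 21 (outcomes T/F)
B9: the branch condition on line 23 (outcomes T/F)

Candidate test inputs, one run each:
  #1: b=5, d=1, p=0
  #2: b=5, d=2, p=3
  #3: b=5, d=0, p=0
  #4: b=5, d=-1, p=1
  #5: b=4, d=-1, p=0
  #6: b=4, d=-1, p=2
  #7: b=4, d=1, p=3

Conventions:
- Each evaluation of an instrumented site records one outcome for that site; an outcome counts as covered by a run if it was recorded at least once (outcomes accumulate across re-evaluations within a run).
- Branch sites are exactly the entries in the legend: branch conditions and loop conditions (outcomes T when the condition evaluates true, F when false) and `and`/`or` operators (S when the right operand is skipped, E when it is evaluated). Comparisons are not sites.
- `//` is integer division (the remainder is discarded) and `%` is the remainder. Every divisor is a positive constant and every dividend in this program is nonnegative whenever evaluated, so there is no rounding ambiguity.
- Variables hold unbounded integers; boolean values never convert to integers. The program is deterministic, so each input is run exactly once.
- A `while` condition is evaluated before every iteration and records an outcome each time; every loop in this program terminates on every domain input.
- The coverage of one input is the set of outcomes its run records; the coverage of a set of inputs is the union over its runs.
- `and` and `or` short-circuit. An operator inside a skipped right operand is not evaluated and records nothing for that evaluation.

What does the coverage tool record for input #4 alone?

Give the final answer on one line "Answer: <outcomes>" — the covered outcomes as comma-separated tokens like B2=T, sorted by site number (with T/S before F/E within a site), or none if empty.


Simulating input #4 (b=5, d=-1, p=1) step by step:
  B1->F, B3->F, B4->T, B5->T, B4->T, B5->T, B4->T, B5->T, B4->T, B5->T
  B4->T, B5->T, B4->T, B5->T, B4->T, B5->T, B4->T, B5->T, B4->T, B5->T
  B4->F, B7->S, B6->T, B8->F, B9->F
distinct outcomes covered: B1=F, B3=F, B4=T, B4=F, B5=T, B6=T, B7=S, B8=F, B9=F
Answer: B1=F, B3=F, B4=T, B4=F, B5=T, B6=T, B7=S, B8=F, B9=F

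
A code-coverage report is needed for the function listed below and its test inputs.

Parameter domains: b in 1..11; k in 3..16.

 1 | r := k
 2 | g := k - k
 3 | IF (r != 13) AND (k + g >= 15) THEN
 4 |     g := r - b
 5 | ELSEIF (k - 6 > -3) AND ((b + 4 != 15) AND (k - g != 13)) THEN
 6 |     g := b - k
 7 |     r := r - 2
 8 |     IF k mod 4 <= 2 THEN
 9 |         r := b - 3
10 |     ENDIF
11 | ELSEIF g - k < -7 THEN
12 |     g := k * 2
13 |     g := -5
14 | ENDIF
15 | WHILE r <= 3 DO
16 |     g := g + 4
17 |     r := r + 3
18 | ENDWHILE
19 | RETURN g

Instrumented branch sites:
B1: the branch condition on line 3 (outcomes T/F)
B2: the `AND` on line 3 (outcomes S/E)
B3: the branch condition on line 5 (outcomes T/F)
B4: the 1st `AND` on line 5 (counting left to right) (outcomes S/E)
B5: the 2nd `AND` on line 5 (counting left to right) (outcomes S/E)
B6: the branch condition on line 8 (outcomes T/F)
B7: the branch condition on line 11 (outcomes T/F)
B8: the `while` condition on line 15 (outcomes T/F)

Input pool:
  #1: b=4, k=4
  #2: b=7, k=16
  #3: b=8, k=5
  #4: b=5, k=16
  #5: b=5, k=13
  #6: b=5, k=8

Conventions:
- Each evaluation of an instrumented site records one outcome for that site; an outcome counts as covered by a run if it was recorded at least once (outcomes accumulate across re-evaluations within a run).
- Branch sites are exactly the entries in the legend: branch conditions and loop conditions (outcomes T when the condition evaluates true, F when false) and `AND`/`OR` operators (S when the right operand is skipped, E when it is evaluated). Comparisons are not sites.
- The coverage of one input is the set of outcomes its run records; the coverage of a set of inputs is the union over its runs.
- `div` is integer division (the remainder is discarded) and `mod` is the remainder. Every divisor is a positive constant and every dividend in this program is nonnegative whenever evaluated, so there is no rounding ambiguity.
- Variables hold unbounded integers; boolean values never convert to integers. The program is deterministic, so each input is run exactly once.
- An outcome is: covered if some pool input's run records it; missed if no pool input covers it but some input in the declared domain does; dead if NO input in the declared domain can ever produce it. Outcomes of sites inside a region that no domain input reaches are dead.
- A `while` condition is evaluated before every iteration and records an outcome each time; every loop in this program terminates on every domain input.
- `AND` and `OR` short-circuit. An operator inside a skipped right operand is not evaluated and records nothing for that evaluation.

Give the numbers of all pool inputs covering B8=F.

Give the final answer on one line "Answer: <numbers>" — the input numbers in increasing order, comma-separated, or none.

input #1 (b=4, k=4): hits B8=F
input #2 (b=7, k=16): hits B8=F
input #3 (b=8, k=5): hits B8=F
input #4 (b=5, k=16): hits B8=F
input #5 (b=5, k=13): hits B8=F
input #6 (b=5, k=8): hits B8=F

Answer: 1, 2, 3, 4, 5, 6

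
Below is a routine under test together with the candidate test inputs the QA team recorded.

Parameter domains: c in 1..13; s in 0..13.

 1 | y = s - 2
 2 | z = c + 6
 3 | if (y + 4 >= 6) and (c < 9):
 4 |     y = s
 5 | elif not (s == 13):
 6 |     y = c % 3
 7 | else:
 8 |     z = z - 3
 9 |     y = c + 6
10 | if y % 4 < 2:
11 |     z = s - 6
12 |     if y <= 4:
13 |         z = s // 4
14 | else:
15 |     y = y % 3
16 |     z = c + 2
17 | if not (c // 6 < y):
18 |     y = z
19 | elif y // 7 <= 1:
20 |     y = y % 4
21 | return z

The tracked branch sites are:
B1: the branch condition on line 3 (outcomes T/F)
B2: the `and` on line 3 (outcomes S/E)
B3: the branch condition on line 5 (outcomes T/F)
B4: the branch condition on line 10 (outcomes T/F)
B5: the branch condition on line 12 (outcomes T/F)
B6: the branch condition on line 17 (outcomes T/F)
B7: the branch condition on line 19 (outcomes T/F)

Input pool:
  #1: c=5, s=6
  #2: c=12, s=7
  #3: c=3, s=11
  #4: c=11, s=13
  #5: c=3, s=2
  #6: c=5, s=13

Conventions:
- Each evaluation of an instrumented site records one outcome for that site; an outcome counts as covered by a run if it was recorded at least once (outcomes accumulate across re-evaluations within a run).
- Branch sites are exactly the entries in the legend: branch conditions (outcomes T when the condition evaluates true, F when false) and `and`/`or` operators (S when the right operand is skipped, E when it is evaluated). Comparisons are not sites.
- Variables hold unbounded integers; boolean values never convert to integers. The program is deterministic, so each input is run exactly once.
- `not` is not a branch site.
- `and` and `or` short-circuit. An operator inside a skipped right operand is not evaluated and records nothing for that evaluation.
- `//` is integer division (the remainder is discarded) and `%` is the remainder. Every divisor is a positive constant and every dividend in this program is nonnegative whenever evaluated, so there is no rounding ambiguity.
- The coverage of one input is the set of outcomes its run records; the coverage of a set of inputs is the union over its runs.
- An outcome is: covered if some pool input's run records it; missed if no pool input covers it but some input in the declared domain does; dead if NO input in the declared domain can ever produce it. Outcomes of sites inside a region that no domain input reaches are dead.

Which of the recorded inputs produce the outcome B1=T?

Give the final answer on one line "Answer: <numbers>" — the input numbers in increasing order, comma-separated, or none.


input #1 (c=5, s=6): hits B1=T
input #2 (c=12, s=7): never hits B1=T
input #3 (c=3, s=11): hits B1=T
input #4 (c=11, s=13): never hits B1=T
input #5 (c=3, s=2): never hits B1=T
input #6 (c=5, s=13): hits B1=T
Answer: 1, 3, 6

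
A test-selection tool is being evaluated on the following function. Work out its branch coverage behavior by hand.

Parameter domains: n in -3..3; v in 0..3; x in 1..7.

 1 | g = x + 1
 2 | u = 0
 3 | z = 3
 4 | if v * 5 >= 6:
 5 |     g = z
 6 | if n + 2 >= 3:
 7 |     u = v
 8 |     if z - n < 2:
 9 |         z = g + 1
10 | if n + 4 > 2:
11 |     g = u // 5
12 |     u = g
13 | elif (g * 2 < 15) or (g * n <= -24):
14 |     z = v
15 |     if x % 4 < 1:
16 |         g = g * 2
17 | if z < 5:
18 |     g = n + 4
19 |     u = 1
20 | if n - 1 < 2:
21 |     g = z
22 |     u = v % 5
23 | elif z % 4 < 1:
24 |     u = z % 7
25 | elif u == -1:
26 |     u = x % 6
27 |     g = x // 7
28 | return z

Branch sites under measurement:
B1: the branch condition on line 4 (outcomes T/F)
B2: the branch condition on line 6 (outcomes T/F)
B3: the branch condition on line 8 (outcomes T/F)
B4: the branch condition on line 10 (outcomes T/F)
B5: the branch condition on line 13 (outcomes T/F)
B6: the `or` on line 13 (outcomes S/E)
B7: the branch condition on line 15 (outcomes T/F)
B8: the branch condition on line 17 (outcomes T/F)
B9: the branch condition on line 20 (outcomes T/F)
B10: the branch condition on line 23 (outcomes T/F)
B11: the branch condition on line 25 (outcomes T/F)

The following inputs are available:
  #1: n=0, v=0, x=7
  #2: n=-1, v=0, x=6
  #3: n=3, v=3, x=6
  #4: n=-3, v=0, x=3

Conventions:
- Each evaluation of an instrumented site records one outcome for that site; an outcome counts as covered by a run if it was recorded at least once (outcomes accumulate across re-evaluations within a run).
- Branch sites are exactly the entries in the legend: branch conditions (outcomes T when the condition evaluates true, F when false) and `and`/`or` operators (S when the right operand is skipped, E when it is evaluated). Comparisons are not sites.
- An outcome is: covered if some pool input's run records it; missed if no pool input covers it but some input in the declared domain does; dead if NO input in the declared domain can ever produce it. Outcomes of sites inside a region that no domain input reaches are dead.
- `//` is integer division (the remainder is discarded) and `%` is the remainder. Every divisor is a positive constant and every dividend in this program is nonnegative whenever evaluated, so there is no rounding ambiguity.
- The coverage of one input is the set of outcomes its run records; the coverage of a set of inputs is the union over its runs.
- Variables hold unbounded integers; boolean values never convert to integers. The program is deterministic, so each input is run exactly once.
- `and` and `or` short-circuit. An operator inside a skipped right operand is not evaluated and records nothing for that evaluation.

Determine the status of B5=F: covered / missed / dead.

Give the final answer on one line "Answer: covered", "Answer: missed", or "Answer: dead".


no pool input records B5=F
but domain input (n=-2, v=0, x=7) does record it -> reachable, so missed
Answer: missed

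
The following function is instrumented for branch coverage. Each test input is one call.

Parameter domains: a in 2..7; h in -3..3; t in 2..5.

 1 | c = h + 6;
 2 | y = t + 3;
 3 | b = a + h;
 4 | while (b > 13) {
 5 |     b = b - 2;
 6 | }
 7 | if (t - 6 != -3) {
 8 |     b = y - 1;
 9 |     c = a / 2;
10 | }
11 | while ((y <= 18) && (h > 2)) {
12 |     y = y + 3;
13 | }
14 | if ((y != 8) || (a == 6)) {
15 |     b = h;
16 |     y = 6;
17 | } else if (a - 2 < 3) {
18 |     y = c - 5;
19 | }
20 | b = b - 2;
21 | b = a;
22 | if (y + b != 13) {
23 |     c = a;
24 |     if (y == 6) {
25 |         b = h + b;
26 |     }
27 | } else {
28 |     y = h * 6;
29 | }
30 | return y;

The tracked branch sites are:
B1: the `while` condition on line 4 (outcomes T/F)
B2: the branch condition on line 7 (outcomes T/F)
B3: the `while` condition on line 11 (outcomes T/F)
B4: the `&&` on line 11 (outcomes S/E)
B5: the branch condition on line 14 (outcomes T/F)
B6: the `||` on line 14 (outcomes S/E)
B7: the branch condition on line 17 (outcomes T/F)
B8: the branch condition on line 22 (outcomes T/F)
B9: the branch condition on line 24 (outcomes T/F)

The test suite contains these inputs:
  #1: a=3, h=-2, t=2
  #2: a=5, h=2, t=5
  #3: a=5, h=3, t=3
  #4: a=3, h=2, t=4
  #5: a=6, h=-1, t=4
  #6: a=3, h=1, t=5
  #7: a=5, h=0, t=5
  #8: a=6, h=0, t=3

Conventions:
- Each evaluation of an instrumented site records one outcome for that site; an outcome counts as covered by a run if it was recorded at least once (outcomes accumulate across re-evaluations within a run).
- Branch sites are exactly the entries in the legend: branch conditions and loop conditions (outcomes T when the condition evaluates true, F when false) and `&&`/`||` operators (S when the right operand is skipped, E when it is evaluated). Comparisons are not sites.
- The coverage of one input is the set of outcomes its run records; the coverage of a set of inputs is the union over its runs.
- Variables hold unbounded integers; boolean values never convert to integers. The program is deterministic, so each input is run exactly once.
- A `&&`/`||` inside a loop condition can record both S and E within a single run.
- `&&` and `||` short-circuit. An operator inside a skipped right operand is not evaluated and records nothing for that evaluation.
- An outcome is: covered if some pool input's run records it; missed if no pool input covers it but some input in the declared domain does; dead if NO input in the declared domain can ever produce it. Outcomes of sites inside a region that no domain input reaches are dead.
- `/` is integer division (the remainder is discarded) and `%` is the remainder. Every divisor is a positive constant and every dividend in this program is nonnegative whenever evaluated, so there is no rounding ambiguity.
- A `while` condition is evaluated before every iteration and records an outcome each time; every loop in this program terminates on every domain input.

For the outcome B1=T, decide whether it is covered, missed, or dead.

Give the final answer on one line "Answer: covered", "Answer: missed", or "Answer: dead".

no pool input records B1=T
checking all 168 inputs in the declared domain: B1=T is never recorded -> dead

Answer: dead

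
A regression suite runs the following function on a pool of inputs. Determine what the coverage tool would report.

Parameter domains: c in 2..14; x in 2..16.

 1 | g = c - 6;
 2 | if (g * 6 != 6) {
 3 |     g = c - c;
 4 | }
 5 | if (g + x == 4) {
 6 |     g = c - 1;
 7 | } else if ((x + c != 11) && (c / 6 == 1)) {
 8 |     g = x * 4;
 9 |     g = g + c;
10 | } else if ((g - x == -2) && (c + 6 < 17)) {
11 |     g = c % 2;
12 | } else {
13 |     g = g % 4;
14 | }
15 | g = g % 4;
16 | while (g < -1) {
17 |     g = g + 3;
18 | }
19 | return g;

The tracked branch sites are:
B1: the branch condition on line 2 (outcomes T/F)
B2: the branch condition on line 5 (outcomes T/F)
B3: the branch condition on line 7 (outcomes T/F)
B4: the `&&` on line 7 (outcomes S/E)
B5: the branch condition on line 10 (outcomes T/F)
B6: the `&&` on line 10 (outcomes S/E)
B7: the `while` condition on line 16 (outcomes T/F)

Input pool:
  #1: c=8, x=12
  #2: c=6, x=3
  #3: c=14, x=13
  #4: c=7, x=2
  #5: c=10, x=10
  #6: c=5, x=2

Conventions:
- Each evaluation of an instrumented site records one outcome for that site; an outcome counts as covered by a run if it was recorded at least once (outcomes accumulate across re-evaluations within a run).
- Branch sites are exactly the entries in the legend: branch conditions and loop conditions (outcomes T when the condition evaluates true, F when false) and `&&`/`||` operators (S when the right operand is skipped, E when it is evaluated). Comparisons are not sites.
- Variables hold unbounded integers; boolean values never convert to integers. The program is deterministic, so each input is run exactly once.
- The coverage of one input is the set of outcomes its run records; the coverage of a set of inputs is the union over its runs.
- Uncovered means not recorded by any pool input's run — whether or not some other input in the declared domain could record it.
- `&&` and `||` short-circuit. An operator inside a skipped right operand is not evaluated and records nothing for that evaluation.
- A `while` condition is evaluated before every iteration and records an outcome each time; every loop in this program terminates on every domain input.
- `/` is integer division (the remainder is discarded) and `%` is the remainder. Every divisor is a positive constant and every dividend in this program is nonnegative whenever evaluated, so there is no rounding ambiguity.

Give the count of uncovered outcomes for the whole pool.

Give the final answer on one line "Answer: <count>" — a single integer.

input #1 (c=8, x=12): events B1->T, B2->F, B4->E, B3->T, B7->F; covers B1=T, B2=F, B3=T, B4=E, B7=F
input #2 (c=6, x=3): events B1->T, B2->F, B4->E, B3->T, B7->F; covers B1=T, B2=F, B3=T, B4=E, B7=F
input #3 (c=14, x=13): events B1->T, B2->F, B4->E, B3->F, B6->S, B5->F, B7->F; covers B1=T, B2=F, B3=F, B4=E, B5=F, B6=S, B7=F
input #4 (c=7, x=2): events B1->F, B2->F, B4->E, B3->T, B7->F; covers B1=F, B2=F, B3=T, B4=E, B7=F
input #5 (c=10, x=10): events B1->T, B2->F, B4->E, B3->T, B7->F; covers B1=T, B2=F, B3=T, B4=E, B7=F
input #6 (c=5, x=2): events B1->T, B2->F, B4->E, B3->F, B6->E, B5->T, B7->F; covers B1=T, B2=F, B3=F, B4=E, B5=T, B6=E, B7=F
union over the pool: B1=T, B1=F, B2=F, B3=T, B3=F, B4=E, B5=T, B5=F, B6=S, B6=E, B7=F
uncovered (3 of 14): B2=T, B4=S, B7=T

Answer: 3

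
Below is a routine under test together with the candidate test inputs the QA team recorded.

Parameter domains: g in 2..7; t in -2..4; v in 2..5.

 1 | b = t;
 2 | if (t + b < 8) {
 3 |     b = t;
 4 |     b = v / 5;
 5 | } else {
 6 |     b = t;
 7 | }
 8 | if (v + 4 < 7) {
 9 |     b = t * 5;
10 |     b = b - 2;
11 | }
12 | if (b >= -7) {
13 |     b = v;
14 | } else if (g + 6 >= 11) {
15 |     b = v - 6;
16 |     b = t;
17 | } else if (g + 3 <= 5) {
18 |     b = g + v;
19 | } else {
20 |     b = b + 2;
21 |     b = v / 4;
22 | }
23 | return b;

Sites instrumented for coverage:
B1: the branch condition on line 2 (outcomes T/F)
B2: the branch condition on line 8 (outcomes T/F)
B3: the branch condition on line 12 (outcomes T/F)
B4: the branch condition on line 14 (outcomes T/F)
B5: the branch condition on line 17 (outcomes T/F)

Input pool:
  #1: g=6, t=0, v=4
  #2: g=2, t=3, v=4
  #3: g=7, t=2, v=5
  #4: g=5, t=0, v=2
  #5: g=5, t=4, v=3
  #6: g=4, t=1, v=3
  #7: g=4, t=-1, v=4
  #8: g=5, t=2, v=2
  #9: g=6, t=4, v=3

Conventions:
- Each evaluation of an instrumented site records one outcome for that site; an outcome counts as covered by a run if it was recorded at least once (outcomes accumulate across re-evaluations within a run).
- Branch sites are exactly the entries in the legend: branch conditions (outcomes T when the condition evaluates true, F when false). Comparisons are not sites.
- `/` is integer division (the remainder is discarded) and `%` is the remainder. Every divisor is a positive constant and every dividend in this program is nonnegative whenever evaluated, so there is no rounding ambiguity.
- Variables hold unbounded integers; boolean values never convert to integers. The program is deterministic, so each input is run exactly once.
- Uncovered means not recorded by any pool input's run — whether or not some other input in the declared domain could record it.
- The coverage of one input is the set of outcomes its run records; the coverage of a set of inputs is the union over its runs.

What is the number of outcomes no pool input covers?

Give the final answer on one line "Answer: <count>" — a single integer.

input #1 (g=6, t=0, v=4): covers B1=T, B2=F, B3=T
input #2 (g=2, t=3, v=4): covers B1=T, B2=F, B3=T
input #3 (g=7, t=2, v=5): covers B1=T, B2=F, B3=T
input #4 (g=5, t=0, v=2): covers B1=T, B2=T, B3=T
input #5 (g=5, t=4, v=3): covers B1=F, B2=F, B3=T
input #6 (g=4, t=1, v=3): covers B1=T, B2=F, B3=T
input #7 (g=4, t=-1, v=4): covers B1=T, B2=F, B3=T
input #8 (g=5, t=2, v=2): covers B1=T, B2=T, B3=T
input #9 (g=6, t=4, v=3): covers B1=F, B2=F, B3=T
union over the pool: B1=T, B1=F, B2=T, B2=F, B3=T
uncovered (5 of 10): B3=F, B4=T, B4=F, B5=T, B5=F

Answer: 5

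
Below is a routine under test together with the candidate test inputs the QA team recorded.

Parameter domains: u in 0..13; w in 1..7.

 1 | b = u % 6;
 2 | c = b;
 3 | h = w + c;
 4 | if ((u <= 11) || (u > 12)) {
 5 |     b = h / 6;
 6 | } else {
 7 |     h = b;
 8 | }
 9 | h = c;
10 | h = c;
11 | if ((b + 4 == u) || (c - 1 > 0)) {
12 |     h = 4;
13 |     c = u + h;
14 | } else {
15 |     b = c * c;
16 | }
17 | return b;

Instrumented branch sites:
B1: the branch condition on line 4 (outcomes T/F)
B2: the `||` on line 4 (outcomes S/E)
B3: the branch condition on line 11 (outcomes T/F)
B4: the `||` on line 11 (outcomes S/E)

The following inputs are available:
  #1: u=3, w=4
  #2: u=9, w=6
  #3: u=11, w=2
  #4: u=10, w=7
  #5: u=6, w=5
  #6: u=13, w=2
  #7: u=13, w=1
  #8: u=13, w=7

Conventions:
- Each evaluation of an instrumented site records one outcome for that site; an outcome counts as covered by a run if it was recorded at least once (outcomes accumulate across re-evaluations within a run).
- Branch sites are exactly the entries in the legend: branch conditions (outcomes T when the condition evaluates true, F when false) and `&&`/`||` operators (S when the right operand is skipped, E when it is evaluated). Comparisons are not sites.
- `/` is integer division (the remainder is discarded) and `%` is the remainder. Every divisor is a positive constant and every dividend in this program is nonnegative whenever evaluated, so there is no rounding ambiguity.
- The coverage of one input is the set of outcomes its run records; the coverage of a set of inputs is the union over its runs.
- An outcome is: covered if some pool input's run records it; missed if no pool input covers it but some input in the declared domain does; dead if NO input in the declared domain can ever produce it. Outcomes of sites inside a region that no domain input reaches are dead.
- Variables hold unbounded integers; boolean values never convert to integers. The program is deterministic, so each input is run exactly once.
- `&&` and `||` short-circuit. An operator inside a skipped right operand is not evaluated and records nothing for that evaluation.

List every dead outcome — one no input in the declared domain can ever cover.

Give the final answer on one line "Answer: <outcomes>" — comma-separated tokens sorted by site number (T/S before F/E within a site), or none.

sweeping the full domain (98 inputs) for each outcome:
  reachable outcomes have witnesses, e.g. B1=T (e.g. u=0, w=1), B1=F (e.g. u=12, w=1), B2=S (e.g. u=0, w=1), B2=E (e.g. u=12, w=1)

Answer: none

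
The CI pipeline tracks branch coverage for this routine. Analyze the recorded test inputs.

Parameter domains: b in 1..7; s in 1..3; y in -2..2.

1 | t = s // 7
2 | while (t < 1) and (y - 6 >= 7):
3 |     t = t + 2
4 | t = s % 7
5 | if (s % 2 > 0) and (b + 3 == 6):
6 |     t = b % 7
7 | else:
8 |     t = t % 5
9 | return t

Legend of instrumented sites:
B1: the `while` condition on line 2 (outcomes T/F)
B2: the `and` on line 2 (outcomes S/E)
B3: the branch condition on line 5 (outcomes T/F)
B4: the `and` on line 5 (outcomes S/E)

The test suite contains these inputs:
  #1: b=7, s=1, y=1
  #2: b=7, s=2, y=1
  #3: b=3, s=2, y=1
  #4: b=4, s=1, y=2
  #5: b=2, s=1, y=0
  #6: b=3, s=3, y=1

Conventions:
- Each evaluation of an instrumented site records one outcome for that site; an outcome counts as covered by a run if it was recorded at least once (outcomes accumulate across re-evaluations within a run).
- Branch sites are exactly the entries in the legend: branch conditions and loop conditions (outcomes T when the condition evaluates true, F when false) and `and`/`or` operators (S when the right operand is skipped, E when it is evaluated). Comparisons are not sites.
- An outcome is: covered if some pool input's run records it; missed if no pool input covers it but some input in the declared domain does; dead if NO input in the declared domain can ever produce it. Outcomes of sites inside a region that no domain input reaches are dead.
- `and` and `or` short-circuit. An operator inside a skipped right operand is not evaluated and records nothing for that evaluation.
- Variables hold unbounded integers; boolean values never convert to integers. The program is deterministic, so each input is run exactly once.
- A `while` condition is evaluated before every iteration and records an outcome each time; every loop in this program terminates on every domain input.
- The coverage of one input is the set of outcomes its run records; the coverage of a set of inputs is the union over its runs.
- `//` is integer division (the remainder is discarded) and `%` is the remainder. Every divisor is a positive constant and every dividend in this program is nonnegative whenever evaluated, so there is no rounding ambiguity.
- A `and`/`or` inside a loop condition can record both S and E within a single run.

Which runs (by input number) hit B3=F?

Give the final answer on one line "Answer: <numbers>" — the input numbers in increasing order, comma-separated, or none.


input #1 (b=7, s=1, y=1): records B3=F
input #2 (b=7, s=2, y=1): records B3=F
input #3 (b=3, s=2, y=1): records B3=F
input #4 (b=4, s=1, y=2): records B3=F
input #5 (b=2, s=1, y=0): records B3=F
input #6 (b=3, s=3, y=1): does not record B3=F
Answer: 1, 2, 3, 4, 5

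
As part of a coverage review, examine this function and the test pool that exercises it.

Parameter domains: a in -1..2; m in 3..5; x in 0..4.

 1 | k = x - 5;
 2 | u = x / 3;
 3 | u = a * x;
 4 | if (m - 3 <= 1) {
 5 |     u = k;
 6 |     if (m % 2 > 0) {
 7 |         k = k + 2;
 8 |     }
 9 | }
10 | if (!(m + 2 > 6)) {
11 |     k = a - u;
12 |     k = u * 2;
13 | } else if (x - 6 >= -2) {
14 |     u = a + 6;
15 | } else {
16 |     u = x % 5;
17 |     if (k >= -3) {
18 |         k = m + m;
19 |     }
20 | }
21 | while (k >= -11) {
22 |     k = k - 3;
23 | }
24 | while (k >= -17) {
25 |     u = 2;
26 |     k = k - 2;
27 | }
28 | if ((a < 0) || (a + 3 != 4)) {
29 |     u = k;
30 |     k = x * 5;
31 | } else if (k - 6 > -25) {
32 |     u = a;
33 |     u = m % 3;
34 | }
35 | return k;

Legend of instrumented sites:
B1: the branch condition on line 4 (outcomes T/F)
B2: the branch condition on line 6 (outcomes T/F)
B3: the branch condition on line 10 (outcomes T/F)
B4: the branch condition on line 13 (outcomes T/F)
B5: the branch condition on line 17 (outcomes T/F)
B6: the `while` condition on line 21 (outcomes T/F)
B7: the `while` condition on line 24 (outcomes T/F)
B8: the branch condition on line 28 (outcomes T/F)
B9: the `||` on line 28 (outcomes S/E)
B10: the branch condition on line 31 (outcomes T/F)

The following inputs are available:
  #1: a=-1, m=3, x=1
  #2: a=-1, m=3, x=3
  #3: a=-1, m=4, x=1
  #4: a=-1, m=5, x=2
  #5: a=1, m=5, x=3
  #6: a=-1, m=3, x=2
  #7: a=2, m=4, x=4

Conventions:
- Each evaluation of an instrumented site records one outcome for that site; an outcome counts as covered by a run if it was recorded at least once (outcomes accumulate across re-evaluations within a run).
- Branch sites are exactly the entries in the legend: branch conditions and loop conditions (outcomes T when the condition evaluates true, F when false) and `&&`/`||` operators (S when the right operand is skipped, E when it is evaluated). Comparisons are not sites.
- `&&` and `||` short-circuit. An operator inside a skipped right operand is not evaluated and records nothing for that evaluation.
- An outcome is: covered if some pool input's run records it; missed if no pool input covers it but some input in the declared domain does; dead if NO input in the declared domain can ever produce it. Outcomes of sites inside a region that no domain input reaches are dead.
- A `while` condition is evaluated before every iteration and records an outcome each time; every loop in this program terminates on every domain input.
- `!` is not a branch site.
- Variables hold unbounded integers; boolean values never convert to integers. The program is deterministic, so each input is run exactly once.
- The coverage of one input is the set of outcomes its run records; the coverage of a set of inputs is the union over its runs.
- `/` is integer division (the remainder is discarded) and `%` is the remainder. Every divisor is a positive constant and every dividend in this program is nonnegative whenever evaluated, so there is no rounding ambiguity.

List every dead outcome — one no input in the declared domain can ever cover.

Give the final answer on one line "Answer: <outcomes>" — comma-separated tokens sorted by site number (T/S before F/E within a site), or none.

exhaustive pass over the 60-input domain:
  reachable outcomes have witnesses, e.g. B1=T (e.g. a=-1, m=3, x=0), B1=F (e.g. a=-1, m=5, x=0), B2=T (e.g. a=-1, m=3, x=0), B2=F (e.g. a=-1, m=4, x=0)

Answer: none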